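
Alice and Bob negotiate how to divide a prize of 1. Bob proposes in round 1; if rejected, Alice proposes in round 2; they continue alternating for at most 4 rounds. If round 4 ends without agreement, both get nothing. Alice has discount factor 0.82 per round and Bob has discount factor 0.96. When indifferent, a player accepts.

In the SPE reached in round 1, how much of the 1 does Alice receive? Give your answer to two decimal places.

By backward induction:
Round 4 (Alice proposes): Bob will accept anything ≥ 0, so Alice offers 0 and keeps 1.
Round 3 (Bob proposes): Alice can get 1 next round, worth 0.82 × 1 = 0.82 now, so Bob offers 0.82, keeping 0.18.
Round 2 (Alice proposes): Bob can get 0.18 next round, worth 0.96 × 0.18 = 0.1728 now. Alice offers 0.1728 and keeps 1 − 0.1728 = 0.8272.
Round 1 (Bob proposes): Alice can get 0.8272 next round, worth 0.82 × 0.8272 = 0.678304 now; Bob offers that and keeps 0.321696.

0.68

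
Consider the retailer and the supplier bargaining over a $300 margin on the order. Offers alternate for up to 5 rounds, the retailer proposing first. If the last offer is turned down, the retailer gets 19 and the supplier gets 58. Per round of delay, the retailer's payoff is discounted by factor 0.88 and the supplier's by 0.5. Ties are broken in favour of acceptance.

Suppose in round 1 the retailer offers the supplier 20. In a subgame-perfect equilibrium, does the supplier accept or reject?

Round 5 (the retailer proposes): the supplier gets 58 if talks fail, so the retailer offers 58 and keeps 242.
Round 4 (the supplier proposes): the retailer can get 242 next round, worth 0.88 × 242 = 212.96 now; the supplier offers that and keeps 87.04.
Round 3 (the retailer proposes): the supplier can get 87.04 next round, worth 0.5 × 87.04 = 43.52 now. The retailer offers 43.52 and keeps 300 − 43.52 = 256.48.
Round 2 (the supplier proposes): the retailer can get 256.48 next round, worth 0.88 × 256.48 = 225.7024 now. The supplier offers 225.7024 and keeps 300 − 225.7024 = 74.2976.
So by rejecting in round 1, the supplier gets 74.2976 next round, worth 0.5 × 74.2976 = 37.1488 now.
Offer 20 < 37.1488, so the supplier rejects.

Reject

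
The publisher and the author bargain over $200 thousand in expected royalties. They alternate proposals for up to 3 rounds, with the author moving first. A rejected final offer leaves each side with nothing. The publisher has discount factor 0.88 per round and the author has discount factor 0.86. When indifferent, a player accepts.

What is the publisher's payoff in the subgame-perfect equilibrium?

24.64

Round 3 (the author proposes): the publisher will accept anything ≥ 0, so the author offers 0 and keeps 200.
Round 2 (the publisher proposes): the author can get 200 next round, worth 0.86 × 200 = 172 now; the publisher offers that and keeps 28.
Round 1 (the author proposes): the publisher can get 28 next round, worth 0.88 × 28 = 24.64 now. The author offers 24.64 and keeps 200 − 24.64 = 175.36.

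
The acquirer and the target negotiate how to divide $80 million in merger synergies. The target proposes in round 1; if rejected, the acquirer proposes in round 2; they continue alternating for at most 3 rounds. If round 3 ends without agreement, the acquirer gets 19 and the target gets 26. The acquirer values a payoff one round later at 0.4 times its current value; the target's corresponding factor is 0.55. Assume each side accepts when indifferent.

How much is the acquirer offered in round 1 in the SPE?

18.58

By backward induction:
Round 3 (the target proposes): the acquirer gets 19 if talks fail, so the target offers 19 and keeps 61.
Round 2 (the acquirer proposes): the target can get 61 next round, worth 0.55 × 61 = 33.55 now. The acquirer offers 33.55 and keeps 80 − 33.55 = 46.45.
Round 1 (the target proposes): the acquirer can get 46.45 next round, worth 0.4 × 46.45 = 18.58 now; the target offers that and keeps 61.42.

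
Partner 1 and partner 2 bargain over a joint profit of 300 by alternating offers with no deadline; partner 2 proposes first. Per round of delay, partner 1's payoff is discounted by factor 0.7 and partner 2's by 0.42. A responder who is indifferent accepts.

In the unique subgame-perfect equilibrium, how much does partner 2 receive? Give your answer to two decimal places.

In a stationary SPE each proposer offers the other exactly their discounted continuation value.
If partner 2 keeps x when proposing and partner 1 keeps y when proposing, then x = 300 − 0.7y and y = 300 − 0.42x.
Solving: x = 300(1 − 0.7) / (1 − 0.42·0.7) = 90 / 0.706 ≈ 127.4788.
Partner 1 gets 300 − 127.4788 ≈ 172.5212.

127.48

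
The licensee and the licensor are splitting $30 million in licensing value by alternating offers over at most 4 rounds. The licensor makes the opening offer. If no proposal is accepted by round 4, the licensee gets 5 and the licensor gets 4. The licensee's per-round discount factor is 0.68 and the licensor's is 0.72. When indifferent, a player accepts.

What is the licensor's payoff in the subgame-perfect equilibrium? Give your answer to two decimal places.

15.63

Round 4 (the licensee proposes): the licensor gets 4 if talks fail, so the licensee offers 4 and keeps 26.
Round 3 (the licensor proposes): the licensee can get 26 next round, worth 0.68 × 26 = 17.68 now, so the licensor offers 17.68, keeping 12.32.
Round 2 (the licensee proposes): the licensor can get 12.32 next round, worth 0.72 × 12.32 = 8.8704 now, so the licensee offers 8.8704, keeping 21.1296.
Round 1 (the licensor proposes): the licensee can get 21.1296 next round, worth 0.68 × 21.1296 = 14.368128 now. The licensor offers 14.368128 and keeps 30 − 14.368128 = 15.631872.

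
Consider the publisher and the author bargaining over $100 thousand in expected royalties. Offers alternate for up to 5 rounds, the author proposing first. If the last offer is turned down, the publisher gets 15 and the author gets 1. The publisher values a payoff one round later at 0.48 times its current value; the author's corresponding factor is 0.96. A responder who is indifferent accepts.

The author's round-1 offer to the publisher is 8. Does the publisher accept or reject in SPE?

Round 5 (the author proposes): the publisher gets 15 if talks fail, so the author offers 15 and keeps 85.
Round 4 (the publisher proposes): the author can get 85 next round, worth 0.96 × 85 = 81.6 now, so the publisher offers 81.6, keeping 18.4.
Round 3 (the author proposes): the publisher can get 18.4 next round, worth 0.48 × 18.4 = 8.832 now. The author offers 8.832 and keeps 100 − 8.832 = 91.168.
Round 2 (the publisher proposes): the author can get 91.168 next round, worth 0.96 × 91.168 = 87.52128 now. The publisher offers 87.52128 and keeps 100 − 87.52128 = 12.47872.
So by rejecting in round 1, the publisher gets 12.47872 next round, worth 0.48 × 12.47872 = 5.9897856 now.
Offer 8 ≥ 5.9897856, so the publisher accepts.

Accept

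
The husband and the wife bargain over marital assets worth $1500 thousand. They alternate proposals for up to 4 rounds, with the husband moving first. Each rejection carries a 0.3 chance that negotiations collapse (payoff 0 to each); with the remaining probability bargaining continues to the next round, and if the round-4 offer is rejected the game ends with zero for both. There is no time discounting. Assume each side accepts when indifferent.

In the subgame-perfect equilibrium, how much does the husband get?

670.5

By backward induction:
Round 4 (the wife proposes): rejection yields 0 for the husband; the wife offers 0 and keeps 1500.
Round 3 (the husband proposes): rejecting gives the wife an expected 0.7 × 1500 = 1050, so the husband offers 1050, keeping 450.
Round 2 (the wife proposes): rejecting gives the husband an expected 0.7 × 450 = 315. The wife offers 315 and keeps 1500 − 315 = 1185.
Round 1 (the husband proposes): rejecting gives the wife an expected 0.7 × 1185 = 829.5, so the husband offers 829.5, keeping 670.5.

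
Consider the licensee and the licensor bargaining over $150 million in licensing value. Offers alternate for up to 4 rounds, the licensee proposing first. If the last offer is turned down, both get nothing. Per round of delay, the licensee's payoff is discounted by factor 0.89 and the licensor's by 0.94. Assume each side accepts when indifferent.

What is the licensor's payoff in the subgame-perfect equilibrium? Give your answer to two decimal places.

Round 4 (the licensor proposes): rejection yields 0 for the licensee; the licensor offers 0 and keeps 150.
Round 3 (the licensee proposes): the licensor can get 150 next round, worth 0.94 × 150 = 141 now; the licensee offers that and keeps 9.
Round 2 (the licensor proposes): the licensee can get 9 next round, worth 0.89 × 9 = 8.01 now, so the licensor offers 8.01, keeping 141.99.
Round 1 (the licensee proposes): the licensor can get 141.99 next round, worth 0.94 × 141.99 = 133.4706 now, so the licensee offers 133.4706, keeping 16.5294.

133.47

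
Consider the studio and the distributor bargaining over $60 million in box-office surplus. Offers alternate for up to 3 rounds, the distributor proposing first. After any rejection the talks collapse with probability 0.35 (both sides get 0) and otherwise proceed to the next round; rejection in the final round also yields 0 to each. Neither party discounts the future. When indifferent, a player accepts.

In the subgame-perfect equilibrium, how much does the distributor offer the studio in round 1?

By backward induction:
Round 3 (the distributor proposes): the studio will accept anything ≥ 0, so the distributor offers 0 and keeps 60.
Round 2 (the studio proposes): rejecting gives the distributor an expected 0.65 × 60 = 39, so the studio offers 39, keeping 21.
Round 1 (the distributor proposes): rejecting gives the studio an expected 0.65 × 21 = 13.65. The distributor offers 13.65 and keeps 60 − 13.65 = 46.35.

13.65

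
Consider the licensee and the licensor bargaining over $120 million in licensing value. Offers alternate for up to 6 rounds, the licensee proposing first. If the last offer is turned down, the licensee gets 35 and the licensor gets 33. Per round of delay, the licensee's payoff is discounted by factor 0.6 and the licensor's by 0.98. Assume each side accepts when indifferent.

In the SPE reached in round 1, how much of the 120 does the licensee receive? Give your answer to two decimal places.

16.50

Round 6 (the licensor proposes): the licensee gets 35 if talks fail, so the licensor offers 35 and keeps 85.
Round 5 (the licensee proposes): the licensor can get 85 next round, worth 0.98 × 85 = 83.3 now, so the licensee offers 83.3, keeping 36.7.
Round 4 (the licensor proposes): the licensee can get 36.7 next round, worth 0.6 × 36.7 = 22.02 now, so the licensor offers 22.02, keeping 97.98.
Round 3 (the licensee proposes): the licensor can get 97.98 next round, worth 0.98 × 97.98 = 96.0204 now; the licensee offers that and keeps 23.9796.
Round 2 (the licensor proposes): the licensee can get 23.9796 next round, worth 0.6 × 23.9796 = 14.38776 now. The licensor offers 14.38776 and keeps 120 − 14.38776 = 105.61224.
Round 1 (the licensee proposes): the licensor can get 105.61224 next round, worth 0.98 × 105.61224 = 103.4999952 now. The licensee offers 103.4999952 and keeps 120 − 103.4999952 = 16.5000048.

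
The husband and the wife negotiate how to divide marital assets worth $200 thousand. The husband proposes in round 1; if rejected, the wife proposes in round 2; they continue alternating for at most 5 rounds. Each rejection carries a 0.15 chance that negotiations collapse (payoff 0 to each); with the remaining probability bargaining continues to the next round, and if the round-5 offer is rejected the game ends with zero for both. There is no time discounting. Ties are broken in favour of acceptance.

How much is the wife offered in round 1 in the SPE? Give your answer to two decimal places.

43.92

By backward induction:
Round 5 (the husband proposes): rejection yields 0 for the wife; the husband offers 0 and keeps 200.
Round 4 (the wife proposes): rejecting gives the husband an expected 0.85 × 200 = 170; the wife offers that and keeps 30.
Round 3 (the husband proposes): rejecting gives the wife an expected 0.85 × 30 = 25.5; the husband offers that and keeps 174.5.
Round 2 (the wife proposes): rejecting gives the husband an expected 0.85 × 174.5 = 148.325, so the wife offers 148.325, keeping 51.675.
Round 1 (the husband proposes): rejecting gives the wife an expected 0.85 × 51.675 = 43.92375; the husband offers that and keeps 156.07625.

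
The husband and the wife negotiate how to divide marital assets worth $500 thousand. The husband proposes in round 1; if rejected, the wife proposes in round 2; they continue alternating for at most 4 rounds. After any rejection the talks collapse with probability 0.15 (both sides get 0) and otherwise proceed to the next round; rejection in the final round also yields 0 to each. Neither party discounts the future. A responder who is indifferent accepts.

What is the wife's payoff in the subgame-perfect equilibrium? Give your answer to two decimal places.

By backward induction:
Round 4 (the wife proposes): rejection yields 0 for the husband; the wife offers 0 and keeps 500.
Round 3 (the husband proposes): rejecting gives the wife an expected 0.85 × 500 = 425, so the husband offers 425, keeping 75.
Round 2 (the wife proposes): rejecting gives the husband an expected 0.85 × 75 = 63.75. The wife offers 63.75 and keeps 500 − 63.75 = 436.25.
Round 1 (the husband proposes): rejecting gives the wife an expected 0.85 × 436.25 = 370.8125; the husband offers that and keeps 129.1875.

370.81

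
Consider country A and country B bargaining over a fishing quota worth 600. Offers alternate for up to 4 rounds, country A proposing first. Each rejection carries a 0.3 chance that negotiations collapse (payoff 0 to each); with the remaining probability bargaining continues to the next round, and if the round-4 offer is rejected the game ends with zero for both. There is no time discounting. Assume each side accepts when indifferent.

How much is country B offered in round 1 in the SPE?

Round 4 (country B proposes): rejection yields 0 for country A; country B offers 0 and keeps 600.
Round 3 (country A proposes): rejecting gives country B an expected 0.7 × 600 = 420, so country A offers 420, keeping 180.
Round 2 (country B proposes): rejecting gives country A an expected 0.7 × 180 = 126; country B offers that and keeps 474.
Round 1 (country A proposes): rejecting gives country B an expected 0.7 × 474 = 331.8. Country A offers 331.8 and keeps 600 − 331.8 = 268.2.

331.8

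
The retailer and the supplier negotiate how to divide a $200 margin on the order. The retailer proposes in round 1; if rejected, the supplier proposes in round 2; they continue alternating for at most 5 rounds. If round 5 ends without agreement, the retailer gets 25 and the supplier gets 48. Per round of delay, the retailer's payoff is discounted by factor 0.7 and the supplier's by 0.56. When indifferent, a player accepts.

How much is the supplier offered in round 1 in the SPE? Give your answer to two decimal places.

54.15

Solve by backward induction from round 5.
Round 5 (the retailer proposes): the supplier gets 48 if talks fail, so the retailer offers 48 and keeps 152.
Round 4 (the supplier proposes): the retailer can get 152 next round, worth 0.7 × 152 = 106.4 now; the supplier offers that and keeps 93.6.
Round 3 (the retailer proposes): the supplier can get 93.6 next round, worth 0.56 × 93.6 = 52.416 now. The retailer offers 52.416 and keeps 200 − 52.416 = 147.584.
Round 2 (the supplier proposes): the retailer can get 147.584 next round, worth 0.7 × 147.584 = 103.3088 now; the supplier offers that and keeps 96.6912.
Round 1 (the retailer proposes): the supplier can get 96.6912 next round, worth 0.56 × 96.6912 = 54.147072 now, so the retailer offers 54.147072, keeping 145.852928.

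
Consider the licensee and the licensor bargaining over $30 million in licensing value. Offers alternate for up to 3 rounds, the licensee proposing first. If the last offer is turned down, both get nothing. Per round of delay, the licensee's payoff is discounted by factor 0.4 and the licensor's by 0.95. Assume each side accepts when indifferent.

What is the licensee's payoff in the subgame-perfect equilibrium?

12.9

Round 3 (the licensee proposes): the licensor will accept anything ≥ 0, so the licensee offers 0 and keeps 30.
Round 2 (the licensor proposes): the licensee can get 30 next round, worth 0.4 × 30 = 12 now. The licensor offers 12 and keeps 30 − 12 = 18.
Round 1 (the licensee proposes): the licensor can get 18 next round, worth 0.95 × 18 = 17.1 now, so the licensee offers 17.1, keeping 12.9.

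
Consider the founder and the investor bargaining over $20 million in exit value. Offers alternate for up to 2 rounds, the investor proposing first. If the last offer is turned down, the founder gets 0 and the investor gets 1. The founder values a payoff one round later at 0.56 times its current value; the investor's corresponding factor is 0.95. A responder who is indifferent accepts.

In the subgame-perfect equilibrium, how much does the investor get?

Work backward from the last round.
Round 2 (the founder proposes): the investor gets 1 if talks fail, so the founder offers 1 and keeps 19.
Round 1 (the investor proposes): the founder can get 19 next round, worth 0.56 × 19 = 10.64 now. The investor offers 10.64 and keeps 20 − 10.64 = 9.36.

9.36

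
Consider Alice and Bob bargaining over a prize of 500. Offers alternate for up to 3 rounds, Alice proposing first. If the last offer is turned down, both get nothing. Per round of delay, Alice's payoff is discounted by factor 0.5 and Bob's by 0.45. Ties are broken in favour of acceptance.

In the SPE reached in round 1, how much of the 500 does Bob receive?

Round 3 (Alice proposes): rejection yields 0 for Bob; Alice offers 0 and keeps 500.
Round 2 (Bob proposes): Alice can get 500 next round, worth 0.5 × 500 = 250 now, so Bob offers 250, keeping 250.
Round 1 (Alice proposes): Bob can get 250 next round, worth 0.45 × 250 = 112.5 now; Alice offers that and keeps 387.5.

112.5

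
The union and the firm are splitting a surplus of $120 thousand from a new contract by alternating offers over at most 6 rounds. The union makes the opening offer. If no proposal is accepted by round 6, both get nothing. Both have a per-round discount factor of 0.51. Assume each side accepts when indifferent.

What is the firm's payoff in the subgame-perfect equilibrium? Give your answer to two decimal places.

Round 6 (the firm proposes): rejection yields 0 for the union; the firm offers 0 and keeps 120.
Round 5 (the union proposes): the firm can get 120 next round, worth 0.51 × 120 = 61.2 now, so the union offers 61.2, keeping 58.8.
Round 4 (the firm proposes): the union can get 58.8 next round, worth 0.51 × 58.8 = 29.988 now; the firm offers that and keeps 90.012.
Round 3 (the union proposes): the firm can get 90.012 next round, worth 0.51 × 90.012 = 45.90612 now; the union offers that and keeps 74.09388.
Round 2 (the firm proposes): the union can get 74.09388 next round, worth 0.51 × 74.09388 = 37.7878788 now. The firm offers 37.7878788 and keeps 120 − 37.7878788 = 82.2121212.
Round 1 (the union proposes): the firm can get 82.2121212 next round, worth 0.51 × 82.2121212 = 41.928181812 now; the union offers that and keeps 78.071818188.

41.93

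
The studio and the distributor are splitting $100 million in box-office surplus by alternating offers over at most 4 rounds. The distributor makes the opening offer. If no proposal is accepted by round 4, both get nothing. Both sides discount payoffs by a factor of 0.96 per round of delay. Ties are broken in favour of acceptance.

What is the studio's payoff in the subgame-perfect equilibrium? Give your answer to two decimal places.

Work backward from the last round.
Round 4 (the studio proposes): rejection yields 0 for the distributor; the studio offers 0 and keeps 100.
Round 3 (the distributor proposes): the studio can get 100 next round, worth 0.96 × 100 = 96 now; the distributor offers that and keeps 4.
Round 2 (the studio proposes): the distributor can get 4 next round, worth 0.96 × 4 = 3.84 now, so the studio offers 3.84, keeping 96.16.
Round 1 (the distributor proposes): the studio can get 96.16 next round, worth 0.96 × 96.16 = 92.3136 now; the distributor offers that and keeps 7.6864.

92.31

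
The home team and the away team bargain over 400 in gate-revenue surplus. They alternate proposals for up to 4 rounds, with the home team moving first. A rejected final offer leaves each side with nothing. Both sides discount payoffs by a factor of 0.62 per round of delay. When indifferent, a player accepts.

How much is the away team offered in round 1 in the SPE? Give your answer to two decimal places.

189.57

Round 4 (the away team proposes): rejection yields 0 for the home team; the away team offers 0 and keeps 400.
Round 3 (the home team proposes): the away team can get 400 next round, worth 0.62 × 400 = 248 now, so the home team offers 248, keeping 152.
Round 2 (the away team proposes): the home team can get 152 next round, worth 0.62 × 152 = 94.24 now; the away team offers that and keeps 305.76.
Round 1 (the home team proposes): the away team can get 305.76 next round, worth 0.62 × 305.76 = 189.5712 now; the home team offers that and keeps 210.4288.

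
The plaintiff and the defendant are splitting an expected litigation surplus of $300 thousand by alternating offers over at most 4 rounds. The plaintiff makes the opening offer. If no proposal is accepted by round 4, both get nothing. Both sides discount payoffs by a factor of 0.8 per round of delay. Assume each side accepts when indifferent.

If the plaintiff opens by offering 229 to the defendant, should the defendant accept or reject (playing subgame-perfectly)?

Round 4 (the defendant proposes): the plaintiff will accept anything ≥ 0, so the defendant offers 0 and keeps 300.
Round 3 (the plaintiff proposes): the defendant can get 300 next round, worth 0.8 × 300 = 240 now. The plaintiff offers 240 and keeps 300 − 240 = 60.
Round 2 (the defendant proposes): the plaintiff can get 60 next round, worth 0.8 × 60 = 48 now, so the defendant offers 48, keeping 252.
So by rejecting in round 1, the defendant gets 252 next round, worth 0.8 × 252 = 201.6 now.
Offer 229 ≥ 201.6, so the defendant accepts.

Accept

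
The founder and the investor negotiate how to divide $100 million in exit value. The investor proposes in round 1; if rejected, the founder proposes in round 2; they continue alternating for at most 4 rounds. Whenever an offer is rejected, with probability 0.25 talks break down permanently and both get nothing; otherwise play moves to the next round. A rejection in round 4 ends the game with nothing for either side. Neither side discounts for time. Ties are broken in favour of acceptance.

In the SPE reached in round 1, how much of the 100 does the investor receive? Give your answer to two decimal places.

39.06

By backward induction:
Round 4 (the founder proposes): the investor will accept anything ≥ 0, so the founder offers 0 and keeps 100.
Round 3 (the investor proposes): rejecting gives the founder an expected 0.75 × 100 = 75, so the investor offers 75, keeping 25.
Round 2 (the founder proposes): rejecting gives the investor an expected 0.75 × 25 = 18.75, so the founder offers 18.75, keeping 81.25.
Round 1 (the investor proposes): rejecting gives the founder an expected 0.75 × 81.25 = 60.9375; the investor offers that and keeps 39.0625.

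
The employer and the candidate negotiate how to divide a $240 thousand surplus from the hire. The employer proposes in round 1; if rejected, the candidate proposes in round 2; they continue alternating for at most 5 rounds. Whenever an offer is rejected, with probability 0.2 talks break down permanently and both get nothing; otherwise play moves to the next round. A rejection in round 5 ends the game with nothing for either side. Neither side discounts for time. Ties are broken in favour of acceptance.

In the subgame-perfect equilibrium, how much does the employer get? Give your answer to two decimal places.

Round 5 (the employer proposes): the candidate will accept anything ≥ 0, so the employer offers 0 and keeps 240.
Round 4 (the candidate proposes): rejecting gives the employer an expected 0.8 × 240 = 192; the candidate offers that and keeps 48.
Round 3 (the employer proposes): rejecting gives the candidate an expected 0.8 × 48 = 38.4, so the employer offers 38.4, keeping 201.6.
Round 2 (the candidate proposes): rejecting gives the employer an expected 0.8 × 201.6 = 161.28; the candidate offers that and keeps 78.72.
Round 1 (the employer proposes): rejecting gives the candidate an expected 0.8 × 78.72 = 62.976; the employer offers that and keeps 177.024.

177.02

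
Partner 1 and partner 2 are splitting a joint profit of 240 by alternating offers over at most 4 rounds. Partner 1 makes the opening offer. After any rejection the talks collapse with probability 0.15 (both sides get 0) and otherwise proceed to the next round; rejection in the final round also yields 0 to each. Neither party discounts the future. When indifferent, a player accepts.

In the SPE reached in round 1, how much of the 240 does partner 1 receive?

62.01

Round 4 (partner 2 proposes): rejection yields 0 for partner 1; partner 2 offers 0 and keeps 240.
Round 3 (partner 1 proposes): rejecting gives partner 2 an expected 0.85 × 240 = 204. Partner 1 offers 204 and keeps 240 − 204 = 36.
Round 2 (partner 2 proposes): rejecting gives partner 1 an expected 0.85 × 36 = 30.6, so partner 2 offers 30.6, keeping 209.4.
Round 1 (partner 1 proposes): rejecting gives partner 2 an expected 0.85 × 209.4 = 177.99, so partner 1 offers 177.99, keeping 62.01.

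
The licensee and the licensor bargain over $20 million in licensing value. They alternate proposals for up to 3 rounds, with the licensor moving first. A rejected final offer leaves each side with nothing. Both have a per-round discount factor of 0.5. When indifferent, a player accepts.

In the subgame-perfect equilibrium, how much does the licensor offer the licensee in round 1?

5

Round 3 (the licensor proposes): the licensee will accept anything ≥ 0, so the licensor offers 0 and keeps 20.
Round 2 (the licensee proposes): the licensor can get 20 next round, worth 0.5 × 20 = 10 now, so the licensee offers 10, keeping 10.
Round 1 (the licensor proposes): the licensee can get 10 next round, worth 0.5 × 10 = 5 now, so the licensor offers 5, keeping 15.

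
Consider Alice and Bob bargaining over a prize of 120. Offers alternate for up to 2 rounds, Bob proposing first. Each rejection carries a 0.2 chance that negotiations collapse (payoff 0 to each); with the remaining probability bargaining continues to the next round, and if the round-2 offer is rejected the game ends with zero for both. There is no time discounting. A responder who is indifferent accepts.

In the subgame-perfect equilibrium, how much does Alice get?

96

Round 2 (Alice proposes): Bob will accept anything ≥ 0, so Alice offers 0 and keeps 120.
Round 1 (Bob proposes): rejecting gives Alice an expected 0.8 × 120 = 96; Bob offers that and keeps 24.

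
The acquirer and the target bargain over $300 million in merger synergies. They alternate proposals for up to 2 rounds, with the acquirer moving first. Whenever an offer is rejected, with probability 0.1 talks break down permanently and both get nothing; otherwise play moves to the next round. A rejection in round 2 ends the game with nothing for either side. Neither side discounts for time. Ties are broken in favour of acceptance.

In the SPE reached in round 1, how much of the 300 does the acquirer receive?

30

Round 2 (the target proposes): the acquirer will accept anything ≥ 0, so the target offers 0 and keeps 300.
Round 1 (the acquirer proposes): rejecting gives the target an expected 0.9 × 300 = 270. The acquirer offers 270 and keeps 300 − 270 = 30.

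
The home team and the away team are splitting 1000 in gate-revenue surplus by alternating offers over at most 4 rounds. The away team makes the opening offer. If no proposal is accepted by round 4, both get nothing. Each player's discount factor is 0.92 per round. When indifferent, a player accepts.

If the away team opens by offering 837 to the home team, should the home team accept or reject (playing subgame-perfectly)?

Reject

Round 4 (the home team proposes): the away team will accept anything ≥ 0, so the home team offers 0 and keeps 1000.
Round 3 (the away team proposes): the home team can get 1000 next round, worth 0.92 × 1000 = 920 now, so the away team offers 920, keeping 80.
Round 2 (the home team proposes): the away team can get 80 next round, worth 0.92 × 80 = 73.6 now, so the home team offers 73.6, keeping 926.4.
So by rejecting in round 1, the home team gets 926.4 next round, worth 0.92 × 926.4 = 852.288 now.
Offer 837 < 852.288, so the home team rejects.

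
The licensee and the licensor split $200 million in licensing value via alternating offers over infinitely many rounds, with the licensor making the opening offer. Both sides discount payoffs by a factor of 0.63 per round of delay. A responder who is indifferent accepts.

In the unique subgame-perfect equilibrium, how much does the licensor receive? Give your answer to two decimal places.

Let x be the licensor's share when the licensor proposes and y be the licensee's share when the licensee proposes.
The licensee accepts iff offered ≥ 0.63·y, so x = 200 − 0.63y. Symmetrically y = 200 − 0.63x.
Substituting: x = 200 − 0.63(200 − 0.63x), giving x(1 − 0.63·0.63) = 200(1 − 0.63).
So x = 200 × 0.37 / 0.6031 ≈ 122.6994, and the licensee receives 200 − x ≈ 77.3006.

122.70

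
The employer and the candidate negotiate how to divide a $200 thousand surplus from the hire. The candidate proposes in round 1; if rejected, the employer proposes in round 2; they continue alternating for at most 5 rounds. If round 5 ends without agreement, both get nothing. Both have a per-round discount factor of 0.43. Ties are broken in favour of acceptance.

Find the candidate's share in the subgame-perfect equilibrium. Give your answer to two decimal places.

By backward induction:
Round 5 (the candidate proposes): rejection yields 0 for the employer; the candidate offers 0 and keeps 200.
Round 4 (the employer proposes): the candidate can get 200 next round, worth 0.43 × 200 = 86 now; the employer offers that and keeps 114.
Round 3 (the candidate proposes): the employer can get 114 next round, worth 0.43 × 114 = 49.02 now. The candidate offers 49.02 and keeps 200 − 49.02 = 150.98.
Round 2 (the employer proposes): the candidate can get 150.98 next round, worth 0.43 × 150.98 = 64.9214 now, so the employer offers 64.9214, keeping 135.0786.
Round 1 (the candidate proposes): the employer can get 135.0786 next round, worth 0.43 × 135.0786 = 58.083798 now. The candidate offers 58.083798 and keeps 200 − 58.083798 = 141.916202.

141.92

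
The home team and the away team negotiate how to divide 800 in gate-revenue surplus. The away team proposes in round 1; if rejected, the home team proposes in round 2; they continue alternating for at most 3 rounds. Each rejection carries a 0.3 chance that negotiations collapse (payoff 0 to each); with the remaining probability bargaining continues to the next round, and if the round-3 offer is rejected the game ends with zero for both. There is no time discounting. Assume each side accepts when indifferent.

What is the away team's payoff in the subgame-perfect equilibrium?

632

Round 3 (the away team proposes): the home team will accept anything ≥ 0, so the away team offers 0 and keeps 800.
Round 2 (the home team proposes): rejecting gives the away team an expected 0.7 × 800 = 560, so the home team offers 560, keeping 240.
Round 1 (the away team proposes): rejecting gives the home team an expected 0.7 × 240 = 168, so the away team offers 168, keeping 632.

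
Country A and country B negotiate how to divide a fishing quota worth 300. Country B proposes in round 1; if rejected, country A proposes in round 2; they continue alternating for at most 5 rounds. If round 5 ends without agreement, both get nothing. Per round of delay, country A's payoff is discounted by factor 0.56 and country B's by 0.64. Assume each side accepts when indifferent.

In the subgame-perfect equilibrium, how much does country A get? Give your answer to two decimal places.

82.16

Round 5 (country B proposes): country A will accept anything ≥ 0, so country B offers 0 and keeps 300.
Round 4 (country A proposes): country B can get 300 next round, worth 0.64 × 300 = 192 now; country A offers that and keeps 108.
Round 3 (country B proposes): country A can get 108 next round, worth 0.56 × 108 = 60.48 now, so country B offers 60.48, keeping 239.52.
Round 2 (country A proposes): country B can get 239.52 next round, worth 0.64 × 239.52 = 153.2928 now, so country A offers 153.2928, keeping 146.7072.
Round 1 (country B proposes): country A can get 146.7072 next round, worth 0.56 × 146.7072 = 82.156032 now, so country B offers 82.156032, keeping 217.843968.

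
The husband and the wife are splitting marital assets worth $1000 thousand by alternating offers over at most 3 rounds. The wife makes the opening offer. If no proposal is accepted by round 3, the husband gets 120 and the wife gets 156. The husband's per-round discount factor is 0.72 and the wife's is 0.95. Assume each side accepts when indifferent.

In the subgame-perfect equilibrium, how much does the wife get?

Round 3 (the wife proposes): the husband gets 120 if talks fail, so the wife offers 120 and keeps 880.
Round 2 (the husband proposes): the wife can get 880 next round, worth 0.95 × 880 = 836 now. The husband offers 836 and keeps 1000 − 836 = 164.
Round 1 (the wife proposes): the husband can get 164 next round, worth 0.72 × 164 = 118.08 now. The wife offers 118.08 and keeps 1000 − 118.08 = 881.92.

881.92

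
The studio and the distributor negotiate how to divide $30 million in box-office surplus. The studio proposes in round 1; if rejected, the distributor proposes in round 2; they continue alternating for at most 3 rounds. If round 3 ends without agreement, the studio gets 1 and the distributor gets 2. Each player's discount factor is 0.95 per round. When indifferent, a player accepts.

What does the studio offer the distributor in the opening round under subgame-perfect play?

Round 3 (the studio proposes): the distributor gets 2 if talks fail, so the studio offers 2 and keeps 28.
Round 2 (the distributor proposes): the studio can get 28 next round, worth 0.95 × 28 = 26.6 now, so the distributor offers 26.6, keeping 3.4.
Round 1 (the studio proposes): the distributor can get 3.4 next round, worth 0.95 × 3.4 = 3.23 now, so the studio offers 3.23, keeping 26.77.

3.23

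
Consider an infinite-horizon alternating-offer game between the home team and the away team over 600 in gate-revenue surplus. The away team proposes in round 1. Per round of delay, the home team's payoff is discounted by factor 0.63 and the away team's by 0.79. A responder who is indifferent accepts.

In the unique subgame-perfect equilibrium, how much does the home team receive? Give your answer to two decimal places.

158.03

In a stationary SPE each proposer offers the other exactly their discounted continuation value.
If the away team keeps x when proposing and the home team keeps y when proposing, then x = 600 − 0.63y and y = 600 − 0.79x.
Solving: x = 600(1 − 0.63) / (1 − 0.79·0.63) = 222 / 0.5023 ≈ 441.9670.
The home team gets 600 − 441.9670 ≈ 158.0330.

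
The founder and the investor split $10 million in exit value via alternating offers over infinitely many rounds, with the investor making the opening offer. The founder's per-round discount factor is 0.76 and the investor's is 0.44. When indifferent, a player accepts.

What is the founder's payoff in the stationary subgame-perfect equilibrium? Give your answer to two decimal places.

When the investor proposes, the founder accepts any offer worth at least 0.76 times what the founder would get by proposing next round; and vice versa.
This gives x = 10 − 0.76y and y = 10 − 0.44x, where x and y are each side's share when it proposes.
Hence (1 − 0.76·0.44)x = 10(1 − 0.76), i.e. 0.6656·x = 2.4.
x ≈ 3.6058; the founder's share is 10 − x ≈ 6.3942.

6.39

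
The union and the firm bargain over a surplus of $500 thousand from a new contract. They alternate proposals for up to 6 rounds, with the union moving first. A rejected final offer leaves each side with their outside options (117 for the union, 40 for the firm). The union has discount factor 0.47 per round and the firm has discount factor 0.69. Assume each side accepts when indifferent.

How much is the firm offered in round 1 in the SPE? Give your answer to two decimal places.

269.94

Round 6 (the firm proposes): the union gets 117 if talks fail, so the firm offers 117 and keeps 383.
Round 5 (the union proposes): the firm can get 383 next round, worth 0.69 × 383 = 264.27 now, so the union offers 264.27, keeping 235.73.
Round 4 (the firm proposes): the union can get 235.73 next round, worth 0.47 × 235.73 = 110.7931 now. The firm offers 110.7931 and keeps 500 − 110.7931 = 389.2069.
Round 3 (the union proposes): the firm can get 389.2069 next round, worth 0.69 × 389.2069 = 268.552761 now; the union offers that and keeps 231.447239.
Round 2 (the firm proposes): the union can get 231.447239 next round, worth 0.47 × 231.447239 = 108.78020233 now; the firm offers that and keeps 391.21979767.
Round 1 (the union proposes): the firm can get 391.21979767 next round, worth 0.69 × 391.21979767 = 269.9416603923 now, so the union offers 269.9416603923, keeping 230.0583396077.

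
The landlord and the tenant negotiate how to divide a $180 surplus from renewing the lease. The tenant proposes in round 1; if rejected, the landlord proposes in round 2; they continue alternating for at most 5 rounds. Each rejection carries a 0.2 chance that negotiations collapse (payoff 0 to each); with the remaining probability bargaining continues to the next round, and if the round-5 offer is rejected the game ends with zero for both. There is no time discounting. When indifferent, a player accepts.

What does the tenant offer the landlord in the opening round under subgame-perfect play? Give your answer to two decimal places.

47.23

Round 5 (the tenant proposes): the landlord will accept anything ≥ 0, so the tenant offers 0 and keeps 180.
Round 4 (the landlord proposes): rejecting gives the tenant an expected 0.8 × 180 = 144. The landlord offers 144 and keeps 180 − 144 = 36.
Round 3 (the tenant proposes): rejecting gives the landlord an expected 0.8 × 36 = 28.8, so the tenant offers 28.8, keeping 151.2.
Round 2 (the landlord proposes): rejecting gives the tenant an expected 0.8 × 151.2 = 120.96; the landlord offers that and keeps 59.04.
Round 1 (the tenant proposes): rejecting gives the landlord an expected 0.8 × 59.04 = 47.232; the tenant offers that and keeps 132.768.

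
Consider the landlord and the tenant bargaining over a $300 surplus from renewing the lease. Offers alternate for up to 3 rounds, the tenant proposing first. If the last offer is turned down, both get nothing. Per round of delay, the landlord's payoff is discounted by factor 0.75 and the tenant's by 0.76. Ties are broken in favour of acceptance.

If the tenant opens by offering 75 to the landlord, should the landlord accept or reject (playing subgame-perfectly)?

Accept

Round 3 (the tenant proposes): rejection yields 0 for the landlord; the tenant offers 0 and keeps 300.
Round 2 (the landlord proposes): the tenant can get 300 next round, worth 0.76 × 300 = 228 now, so the landlord offers 228, keeping 72.
So by rejecting in round 1, the landlord gets 72 next round, worth 0.75 × 72 = 54 now.
Offer 75 ≥ 54, so the landlord accepts.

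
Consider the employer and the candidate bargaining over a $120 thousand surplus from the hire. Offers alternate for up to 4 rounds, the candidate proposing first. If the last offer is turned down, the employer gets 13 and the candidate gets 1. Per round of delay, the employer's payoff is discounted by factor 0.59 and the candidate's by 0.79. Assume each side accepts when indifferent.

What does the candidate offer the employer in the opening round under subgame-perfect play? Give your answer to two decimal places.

47.59

Round 4 (the employer proposes): the candidate gets 1 if talks fail, so the employer offers 1 and keeps 119.
Round 3 (the candidate proposes): the employer can get 119 next round, worth 0.59 × 119 = 70.21 now; the candidate offers that and keeps 49.79.
Round 2 (the employer proposes): the candidate can get 49.79 next round, worth 0.79 × 49.79 = 39.3341 now, so the employer offers 39.3341, keeping 80.6659.
Round 1 (the candidate proposes): the employer can get 80.6659 next round, worth 0.59 × 80.6659 = 47.592881 now. The candidate offers 47.592881 and keeps 120 − 47.592881 = 72.407119.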